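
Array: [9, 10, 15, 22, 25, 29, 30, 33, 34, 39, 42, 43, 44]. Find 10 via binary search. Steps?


Search for 10:
[0,12] mid=6 arr[6]=30
[0,5] mid=2 arr[2]=15
[0,1] mid=0 arr[0]=9
[1,1] mid=1 arr[1]=10
Total: 4 comparisons


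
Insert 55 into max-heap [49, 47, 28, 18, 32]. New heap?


Append 55: [49, 47, 28, 18, 32, 55]
Bubble up: swap idx 5(55) with idx 2(28); swap idx 2(55) with idx 0(49)
Result: [55, 47, 49, 18, 32, 28]


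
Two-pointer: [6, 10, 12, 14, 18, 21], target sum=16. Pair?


Two pointers: lo=0, hi=5
Found pair: (6, 10) summing to 16


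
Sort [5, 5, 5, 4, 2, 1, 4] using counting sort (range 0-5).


Count array: [0, 1, 1, 0, 2, 3]
Reconstruct: [1, 2, 4, 4, 5, 5, 5]


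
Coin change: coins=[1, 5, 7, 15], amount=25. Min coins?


dp[0]=0; dp[i]=1+min(dp[i-c] for c in coins)
...dp[20]=2, dp[21]=3, dp[22]=2, dp[23]=3, dp[24]=4, dp[25]=3
Minimum coins for 25 = 3


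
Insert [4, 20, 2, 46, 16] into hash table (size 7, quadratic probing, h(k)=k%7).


Insertions: 4->slot 4; 20->slot 6; 2->slot 2; 46->slot 5; 16->slot 3
Table: [None, None, 2, 16, 4, 46, 20]


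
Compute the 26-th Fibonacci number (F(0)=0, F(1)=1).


F(n)=F(n-1)+F(n-2)
...F(24)=46368, F(25)=75025, F(26)=121393


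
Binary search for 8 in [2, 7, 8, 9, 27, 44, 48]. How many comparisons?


Search for 8:
[0,6] mid=3 arr[3]=9
[0,2] mid=1 arr[1]=7
[2,2] mid=2 arr[2]=8
Total: 3 comparisons


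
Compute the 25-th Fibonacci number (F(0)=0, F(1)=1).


F(n)=F(n-1)+F(n-2)
...F(23)=28657, F(24)=46368, F(25)=75025


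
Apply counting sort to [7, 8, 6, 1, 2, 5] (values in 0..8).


Count array: [0, 1, 1, 0, 0, 1, 1, 1, 1]
Reconstruct: [1, 2, 5, 6, 7, 8]


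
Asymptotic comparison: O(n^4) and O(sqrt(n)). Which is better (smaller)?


sublinear grows slower than quartic
O(sqrt(n)) is asymptotically smaller; O(n^4) grows faster


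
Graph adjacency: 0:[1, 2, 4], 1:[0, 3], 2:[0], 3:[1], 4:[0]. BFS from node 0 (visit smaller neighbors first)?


BFS queue: start with [0]
Visit order: [0, 1, 2, 4, 3]


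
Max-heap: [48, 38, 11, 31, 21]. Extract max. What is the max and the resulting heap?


Max = 48
Replace root with last, heapify down
Resulting heap: [38, 31, 11, 21]


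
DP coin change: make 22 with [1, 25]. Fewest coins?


dp[0]=0; dp[i]=1+min(dp[i-c] for c in coins)
...dp[17]=17, dp[18]=18, dp[19]=19, dp[20]=20, dp[21]=21, dp[22]=22
Minimum coins for 22 = 22


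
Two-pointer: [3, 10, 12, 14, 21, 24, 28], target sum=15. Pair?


Two pointers: lo=0, hi=6
Found pair: (3, 12) summing to 15


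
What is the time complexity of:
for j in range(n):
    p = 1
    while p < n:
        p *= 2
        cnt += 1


Per nesting level: O(n) * O(log n) = O(n log n)
Complexity: O(n log n)


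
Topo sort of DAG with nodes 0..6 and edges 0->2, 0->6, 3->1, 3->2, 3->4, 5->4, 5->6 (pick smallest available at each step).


Kahn's algorithm, process smallest node first
Order: [0, 3, 1, 2, 5, 4, 6]


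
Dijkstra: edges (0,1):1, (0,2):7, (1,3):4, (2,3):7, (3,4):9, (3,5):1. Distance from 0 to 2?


Dijkstra from 0:
Distances: {0: 0, 1: 1, 2: 7, 3: 5, 4: 14, 5: 6}
Shortest distance to 2 = 7, path = [0, 2]


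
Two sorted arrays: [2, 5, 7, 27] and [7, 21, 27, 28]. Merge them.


Compare heads, take smaller each step.
Merged: [2, 5, 7, 7, 21, 27, 27, 28]


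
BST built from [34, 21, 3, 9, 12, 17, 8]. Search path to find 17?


BST root = 34
Search for 17: compare at each node
Path: [34, 21, 3, 9, 12, 17]


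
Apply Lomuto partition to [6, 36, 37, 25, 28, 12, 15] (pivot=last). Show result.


Elements <= 15 go left of pivot.
Result: [6, 12, 15, 25, 28, 36, 37], pivot at index 2


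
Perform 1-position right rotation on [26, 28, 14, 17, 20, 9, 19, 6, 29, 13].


Right rotate by 1: [13, 26, 28, 14, 17, 20, 9, 19, 6, 29]


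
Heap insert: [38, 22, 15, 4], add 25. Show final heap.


Append 25: [38, 22, 15, 4, 25]
Bubble up: swap idx 4(25) with idx 1(22)
Result: [38, 25, 15, 4, 22]


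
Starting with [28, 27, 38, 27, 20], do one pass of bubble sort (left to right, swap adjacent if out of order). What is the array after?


After one pass: [27, 28, 27, 20, 38]


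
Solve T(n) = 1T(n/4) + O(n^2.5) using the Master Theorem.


a=1, b=4, c=2.5. log_4(1)=0 < c=2.5. Case 3: O(n^c) = O(n^2.500)
Complexity: O(n^2.500)


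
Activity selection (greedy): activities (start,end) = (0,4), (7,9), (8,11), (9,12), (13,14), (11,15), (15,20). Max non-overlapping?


Greedy: pick earliest-ending, then skip overlaps.
Selected (5 activities): [(0, 4), (7, 9), (9, 12), (13, 14), (15, 20)]


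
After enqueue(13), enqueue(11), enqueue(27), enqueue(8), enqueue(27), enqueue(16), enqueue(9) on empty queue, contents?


enqueue(13) -> [13]
enqueue(11) -> [13, 11]
enqueue(27) -> [13, 11, 27]
enqueue(8) -> [13, 11, 27, 8]
enqueue(27) -> [13, 11, 27, 8, 27]
enqueue(16) -> [13, 11, 27, 8, 27, 16]
enqueue(9) -> [13, 11, 27, 8, 27, 16, 9]
Final queue (front to back): [13, 11, 27, 8, 27, 16, 9]


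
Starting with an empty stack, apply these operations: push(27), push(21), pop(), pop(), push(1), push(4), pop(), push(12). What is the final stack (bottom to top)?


push(27) -> [27]
push(21) -> [27, 21]
pop() returns 21 -> [27]
pop() returns 27 -> []
push(1) -> [1]
push(4) -> [1, 4]
pop() returns 4 -> [1]
push(12) -> [1, 12]
Final stack (bottom to top): [1, 12]


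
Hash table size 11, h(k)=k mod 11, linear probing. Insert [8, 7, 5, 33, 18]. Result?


Insertions: 8->slot 8; 7->slot 7; 5->slot 5; 33->slot 0; 18->slot 9
Table: [33, None, None, None, None, 5, None, 7, 8, 18, None]


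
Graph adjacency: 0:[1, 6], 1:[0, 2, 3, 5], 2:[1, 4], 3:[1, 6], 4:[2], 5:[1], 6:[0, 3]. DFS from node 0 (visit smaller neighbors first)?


DFS stack-based: start with [0]
Visit order: [0, 1, 2, 4, 3, 6, 5]


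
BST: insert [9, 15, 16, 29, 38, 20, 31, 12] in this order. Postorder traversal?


Root = 9; build tree by BST insertion.
Postorder traversal: [12, 20, 31, 38, 29, 16, 15, 9]


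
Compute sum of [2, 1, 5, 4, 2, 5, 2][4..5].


Prefix sums: [0, 2, 3, 8, 12, 14, 19, 21]
Sum[4..5] = prefix[6] - prefix[4] = 19 - 12 = 7


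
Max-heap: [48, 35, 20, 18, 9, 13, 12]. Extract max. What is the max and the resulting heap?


Max = 48
Replace root with last, heapify down
Resulting heap: [35, 18, 20, 12, 9, 13]


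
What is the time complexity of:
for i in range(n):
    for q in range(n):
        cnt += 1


Per nesting level: O(n) * O(n) = O(n^2)
Complexity: O(n^2)


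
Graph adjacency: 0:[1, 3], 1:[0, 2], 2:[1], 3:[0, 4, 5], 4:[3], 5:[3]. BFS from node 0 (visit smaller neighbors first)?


BFS queue: start with [0]
Visit order: [0, 1, 3, 2, 4, 5]


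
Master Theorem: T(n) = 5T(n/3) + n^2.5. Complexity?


a=5, b=3, c=2.5. log_3(5)=1.465 < c=2.5. Case 3: O(n^c) = O(n^2.500)
Complexity: O(n^2.500)


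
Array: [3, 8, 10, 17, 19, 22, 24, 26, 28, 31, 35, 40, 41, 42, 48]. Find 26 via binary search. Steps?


Search for 26:
[0,14] mid=7 arr[7]=26
Total: 1 comparisons


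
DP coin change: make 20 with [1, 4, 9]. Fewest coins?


dp[0]=0; dp[i]=1+min(dp[i-c] for c in coins)
...dp[15]=4, dp[16]=4, dp[17]=3, dp[18]=2, dp[19]=3, dp[20]=4
Minimum coins for 20 = 4


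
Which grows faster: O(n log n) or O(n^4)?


linearithmic grows slower than quartic
O(n log n) is asymptotically smaller; O(n^4) grows faster


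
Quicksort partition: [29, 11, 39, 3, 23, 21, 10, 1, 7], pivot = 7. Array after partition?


Elements <= 7 go left of pivot.
Result: [3, 1, 7, 29, 23, 21, 10, 11, 39], pivot at index 2


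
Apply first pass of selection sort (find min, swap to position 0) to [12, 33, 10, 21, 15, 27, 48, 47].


After one pass: [10, 33, 12, 21, 15, 27, 48, 47]


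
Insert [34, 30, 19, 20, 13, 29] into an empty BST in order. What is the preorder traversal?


Root = 34; build tree by BST insertion.
Preorder traversal: [34, 30, 19, 13, 20, 29]


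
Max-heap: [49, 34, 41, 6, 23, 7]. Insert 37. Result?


Append 37: [49, 34, 41, 6, 23, 7, 37]
Bubble up: no swaps needed
Result: [49, 34, 41, 6, 23, 7, 37]


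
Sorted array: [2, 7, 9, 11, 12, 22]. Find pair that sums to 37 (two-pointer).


Two pointers: lo=0, hi=5
No pair sums to 37


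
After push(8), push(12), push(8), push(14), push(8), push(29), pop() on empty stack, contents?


push(8) -> [8]
push(12) -> [8, 12]
push(8) -> [8, 12, 8]
push(14) -> [8, 12, 8, 14]
push(8) -> [8, 12, 8, 14, 8]
push(29) -> [8, 12, 8, 14, 8, 29]
pop() returns 29 -> [8, 12, 8, 14, 8]
Final stack (bottom to top): [8, 12, 8, 14, 8]


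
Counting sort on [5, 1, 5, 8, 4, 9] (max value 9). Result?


Count array: [0, 1, 0, 0, 1, 2, 0, 0, 1, 1]
Reconstruct: [1, 4, 5, 5, 8, 9]


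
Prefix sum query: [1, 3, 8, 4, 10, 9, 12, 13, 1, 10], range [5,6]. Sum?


Prefix sums: [0, 1, 4, 12, 16, 26, 35, 47, 60, 61, 71]
Sum[5..6] = prefix[7] - prefix[5] = 47 - 26 = 21


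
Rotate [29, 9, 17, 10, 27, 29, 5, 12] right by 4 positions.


Right rotate by 4: [27, 29, 5, 12, 29, 9, 17, 10]


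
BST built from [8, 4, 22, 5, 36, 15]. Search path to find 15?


BST root = 8
Search for 15: compare at each node
Path: [8, 22, 15]


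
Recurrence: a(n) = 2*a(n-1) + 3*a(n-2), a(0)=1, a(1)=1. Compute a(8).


Build bottom-up:
...a(6)=365, a(7)=1093, a(8)=2*1093+3*365=3281


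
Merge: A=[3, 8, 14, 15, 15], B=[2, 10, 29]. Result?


Compare heads, take smaller each step.
Merged: [2, 3, 8, 10, 14, 15, 15, 29]


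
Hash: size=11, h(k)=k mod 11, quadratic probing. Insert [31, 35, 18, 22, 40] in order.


Insertions: 31->slot 9; 35->slot 2; 18->slot 7; 22->slot 0; 40->slot 8
Table: [22, None, 35, None, None, None, None, 18, 40, 31, None]


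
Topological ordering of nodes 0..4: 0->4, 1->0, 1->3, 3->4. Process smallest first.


Kahn's algorithm, process smallest node first
Order: [1, 0, 2, 3, 4]


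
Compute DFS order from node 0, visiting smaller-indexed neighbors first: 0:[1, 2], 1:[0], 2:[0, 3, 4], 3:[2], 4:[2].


DFS stack-based: start with [0]
Visit order: [0, 1, 2, 3, 4]


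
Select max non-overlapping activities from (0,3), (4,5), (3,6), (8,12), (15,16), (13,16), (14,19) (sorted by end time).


Greedy: pick earliest-ending, then skip overlaps.
Selected (4 activities): [(0, 3), (4, 5), (8, 12), (15, 16)]


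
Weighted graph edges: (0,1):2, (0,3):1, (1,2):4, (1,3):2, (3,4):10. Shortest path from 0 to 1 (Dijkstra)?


Dijkstra from 0:
Distances: {0: 0, 1: 2, 2: 6, 3: 1, 4: 11}
Shortest distance to 1 = 2, path = [0, 1]


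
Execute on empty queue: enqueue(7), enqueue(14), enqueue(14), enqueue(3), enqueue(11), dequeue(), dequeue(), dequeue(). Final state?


enqueue(7) -> [7]
enqueue(14) -> [7, 14]
enqueue(14) -> [7, 14, 14]
enqueue(3) -> [7, 14, 14, 3]
enqueue(11) -> [7, 14, 14, 3, 11]
dequeue() returns 7 -> [14, 14, 3, 11]
dequeue() returns 14 -> [14, 3, 11]
dequeue() returns 14 -> [3, 11]
Final queue (front to back): [3, 11]


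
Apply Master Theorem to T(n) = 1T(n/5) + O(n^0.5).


a=1, b=5, c=0.5. log_5(1)=0 < c=0.5. Case 3: O(n^c) = O(sqrt(n))
Complexity: O(sqrt(n))


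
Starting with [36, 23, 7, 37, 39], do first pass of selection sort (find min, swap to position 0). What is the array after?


After one pass: [7, 23, 36, 37, 39]


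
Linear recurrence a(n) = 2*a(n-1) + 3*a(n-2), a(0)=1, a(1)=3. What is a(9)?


Build bottom-up:
...a(7)=2187, a(8)=6561, a(9)=2*6561+3*2187=19683


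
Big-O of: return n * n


Analysis: constant-time operation, no loop
Complexity: O(1)


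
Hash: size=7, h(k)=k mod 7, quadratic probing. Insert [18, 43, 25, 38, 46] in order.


Insertions: 18->slot 4; 43->slot 1; 25->slot 5; 38->slot 3; 46->slot 6
Table: [None, 43, None, 38, 18, 25, 46]


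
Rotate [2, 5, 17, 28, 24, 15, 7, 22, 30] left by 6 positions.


Left rotate by 6: [7, 22, 30, 2, 5, 17, 28, 24, 15]


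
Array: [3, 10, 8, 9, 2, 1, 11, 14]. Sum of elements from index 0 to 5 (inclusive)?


Prefix sums: [0, 3, 13, 21, 30, 32, 33, 44, 58]
Sum[0..5] = prefix[6] - prefix[0] = 33 - 0 = 33


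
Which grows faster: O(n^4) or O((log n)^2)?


polylogarithmic grows slower than quartic
O((log n)^2) is asymptotically smaller; O(n^4) grows faster


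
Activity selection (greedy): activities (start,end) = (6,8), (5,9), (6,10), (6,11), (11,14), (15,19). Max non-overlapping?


Greedy: pick earliest-ending, then skip overlaps.
Selected (3 activities): [(6, 8), (11, 14), (15, 19)]


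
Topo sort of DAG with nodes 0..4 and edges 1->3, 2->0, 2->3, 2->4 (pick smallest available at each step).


Kahn's algorithm, process smallest node first
Order: [1, 2, 0, 3, 4]


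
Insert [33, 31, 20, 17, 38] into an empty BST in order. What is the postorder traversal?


Root = 33; build tree by BST insertion.
Postorder traversal: [17, 20, 31, 38, 33]


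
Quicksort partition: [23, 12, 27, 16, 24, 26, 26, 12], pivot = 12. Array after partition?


Elements <= 12 go left of pivot.
Result: [12, 12, 27, 16, 24, 26, 26, 23], pivot at index 1


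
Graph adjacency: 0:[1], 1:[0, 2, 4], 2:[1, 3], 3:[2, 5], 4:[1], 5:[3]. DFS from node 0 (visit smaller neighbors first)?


DFS stack-based: start with [0]
Visit order: [0, 1, 2, 3, 5, 4]


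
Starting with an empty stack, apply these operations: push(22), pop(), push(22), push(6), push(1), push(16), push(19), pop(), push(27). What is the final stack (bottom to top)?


push(22) -> [22]
pop() returns 22 -> []
push(22) -> [22]
push(6) -> [22, 6]
push(1) -> [22, 6, 1]
push(16) -> [22, 6, 1, 16]
push(19) -> [22, 6, 1, 16, 19]
pop() returns 19 -> [22, 6, 1, 16]
push(27) -> [22, 6, 1, 16, 27]
Final stack (bottom to top): [22, 6, 1, 16, 27]


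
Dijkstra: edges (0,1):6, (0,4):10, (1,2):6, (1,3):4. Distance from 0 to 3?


Dijkstra from 0:
Distances: {0: 0, 1: 6, 2: 12, 3: 10, 4: 10}
Shortest distance to 3 = 10, path = [0, 1, 3]


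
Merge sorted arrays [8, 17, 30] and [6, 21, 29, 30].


Compare heads, take smaller each step.
Merged: [6, 8, 17, 21, 29, 30, 30]


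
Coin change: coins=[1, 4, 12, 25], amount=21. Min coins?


dp[0]=0; dp[i]=1+min(dp[i-c] for c in coins)
...dp[16]=2, dp[17]=3, dp[18]=4, dp[19]=5, dp[20]=3, dp[21]=4
Minimum coins for 21 = 4


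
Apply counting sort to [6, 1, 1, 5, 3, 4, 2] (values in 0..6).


Count array: [0, 2, 1, 1, 1, 1, 1]
Reconstruct: [1, 1, 2, 3, 4, 5, 6]


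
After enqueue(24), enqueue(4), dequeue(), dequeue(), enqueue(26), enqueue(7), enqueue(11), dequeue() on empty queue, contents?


enqueue(24) -> [24]
enqueue(4) -> [24, 4]
dequeue() returns 24 -> [4]
dequeue() returns 4 -> []
enqueue(26) -> [26]
enqueue(7) -> [26, 7]
enqueue(11) -> [26, 7, 11]
dequeue() returns 26 -> [7, 11]
Final queue (front to back): [7, 11]


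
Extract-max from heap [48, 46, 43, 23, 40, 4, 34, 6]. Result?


Max = 48
Replace root with last, heapify down
Resulting heap: [46, 40, 43, 23, 6, 4, 34]


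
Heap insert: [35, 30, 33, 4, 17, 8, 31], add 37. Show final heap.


Append 37: [35, 30, 33, 4, 17, 8, 31, 37]
Bubble up: swap idx 7(37) with idx 3(4); swap idx 3(37) with idx 1(30); swap idx 1(37) with idx 0(35)
Result: [37, 35, 33, 30, 17, 8, 31, 4]


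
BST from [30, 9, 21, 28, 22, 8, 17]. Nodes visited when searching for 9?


BST root = 30
Search for 9: compare at each node
Path: [30, 9]


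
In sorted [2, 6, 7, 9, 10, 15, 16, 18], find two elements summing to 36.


Two pointers: lo=0, hi=7
No pair sums to 36


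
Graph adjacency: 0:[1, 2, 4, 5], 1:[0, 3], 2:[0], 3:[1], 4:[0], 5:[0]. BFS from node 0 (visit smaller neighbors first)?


BFS queue: start with [0]
Visit order: [0, 1, 2, 4, 5, 3]


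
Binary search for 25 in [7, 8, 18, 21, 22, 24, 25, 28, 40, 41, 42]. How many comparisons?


Search for 25:
[0,10] mid=5 arr[5]=24
[6,10] mid=8 arr[8]=40
[6,7] mid=6 arr[6]=25
Total: 3 comparisons


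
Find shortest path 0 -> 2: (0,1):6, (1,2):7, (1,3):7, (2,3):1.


Dijkstra from 0:
Distances: {0: 0, 1: 6, 2: 13, 3: 13}
Shortest distance to 2 = 13, path = [0, 1, 2]


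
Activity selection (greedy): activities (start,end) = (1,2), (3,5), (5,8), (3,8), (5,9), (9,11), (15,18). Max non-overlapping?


Greedy: pick earliest-ending, then skip overlaps.
Selected (5 activities): [(1, 2), (3, 5), (5, 8), (9, 11), (15, 18)]


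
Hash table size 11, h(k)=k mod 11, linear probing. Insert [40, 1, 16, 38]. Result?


Insertions: 40->slot 7; 1->slot 1; 16->slot 5; 38->slot 6
Table: [None, 1, None, None, None, 16, 38, 40, None, None, None]


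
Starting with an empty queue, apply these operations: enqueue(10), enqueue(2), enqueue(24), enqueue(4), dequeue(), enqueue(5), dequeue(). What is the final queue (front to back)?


enqueue(10) -> [10]
enqueue(2) -> [10, 2]
enqueue(24) -> [10, 2, 24]
enqueue(4) -> [10, 2, 24, 4]
dequeue() returns 10 -> [2, 24, 4]
enqueue(5) -> [2, 24, 4, 5]
dequeue() returns 2 -> [24, 4, 5]
Final queue (front to back): [24, 4, 5]


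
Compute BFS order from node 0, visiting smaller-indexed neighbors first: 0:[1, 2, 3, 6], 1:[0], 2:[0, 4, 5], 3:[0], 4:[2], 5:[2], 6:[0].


BFS queue: start with [0]
Visit order: [0, 1, 2, 3, 6, 4, 5]


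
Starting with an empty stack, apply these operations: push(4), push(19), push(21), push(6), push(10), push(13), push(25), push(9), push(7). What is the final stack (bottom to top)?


push(4) -> [4]
push(19) -> [4, 19]
push(21) -> [4, 19, 21]
push(6) -> [4, 19, 21, 6]
push(10) -> [4, 19, 21, 6, 10]
push(13) -> [4, 19, 21, 6, 10, 13]
push(25) -> [4, 19, 21, 6, 10, 13, 25]
push(9) -> [4, 19, 21, 6, 10, 13, 25, 9]
push(7) -> [4, 19, 21, 6, 10, 13, 25, 9, 7]
Final stack (bottom to top): [4, 19, 21, 6, 10, 13, 25, 9, 7]


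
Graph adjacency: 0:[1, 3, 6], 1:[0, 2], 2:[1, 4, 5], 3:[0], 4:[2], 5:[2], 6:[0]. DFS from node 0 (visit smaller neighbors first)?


DFS stack-based: start with [0]
Visit order: [0, 1, 2, 4, 5, 3, 6]


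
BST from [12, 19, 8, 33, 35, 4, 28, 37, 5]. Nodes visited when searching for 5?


BST root = 12
Search for 5: compare at each node
Path: [12, 8, 4, 5]


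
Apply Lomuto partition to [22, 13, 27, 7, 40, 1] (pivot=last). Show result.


Elements <= 1 go left of pivot.
Result: [1, 13, 27, 7, 40, 22], pivot at index 0


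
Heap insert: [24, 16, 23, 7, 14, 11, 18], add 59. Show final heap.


Append 59: [24, 16, 23, 7, 14, 11, 18, 59]
Bubble up: swap idx 7(59) with idx 3(7); swap idx 3(59) with idx 1(16); swap idx 1(59) with idx 0(24)
Result: [59, 24, 23, 16, 14, 11, 18, 7]


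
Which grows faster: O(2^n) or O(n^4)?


quartic grows slower than exponential
O(n^4) is asymptotically smaller; O(2^n) grows faster


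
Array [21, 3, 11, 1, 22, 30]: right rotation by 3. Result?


Right rotate by 3: [1, 22, 30, 21, 3, 11]


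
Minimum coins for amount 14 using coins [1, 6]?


dp[0]=0; dp[i]=1+min(dp[i-c] for c in coins)
...dp[9]=4, dp[10]=5, dp[11]=6, dp[12]=2, dp[13]=3, dp[14]=4
Minimum coins for 14 = 4


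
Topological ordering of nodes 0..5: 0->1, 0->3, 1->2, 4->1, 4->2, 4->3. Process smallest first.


Kahn's algorithm, process smallest node first
Order: [0, 4, 1, 2, 3, 5]


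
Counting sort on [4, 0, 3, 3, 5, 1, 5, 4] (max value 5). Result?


Count array: [1, 1, 0, 2, 2, 2]
Reconstruct: [0, 1, 3, 3, 4, 4, 5, 5]


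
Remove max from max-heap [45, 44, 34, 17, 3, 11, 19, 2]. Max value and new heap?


Max = 45
Replace root with last, heapify down
Resulting heap: [44, 17, 34, 2, 3, 11, 19]


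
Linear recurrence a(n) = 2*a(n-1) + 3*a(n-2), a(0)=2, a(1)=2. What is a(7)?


Build bottom-up:
...a(5)=242, a(6)=730, a(7)=2*730+3*242=2186


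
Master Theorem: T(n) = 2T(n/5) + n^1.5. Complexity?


a=2, b=5, c=1.5. log_5(2)=0.431 < c=1.5. Case 3: O(n^c) = O(n^1.500)
Complexity: O(n^1.500)


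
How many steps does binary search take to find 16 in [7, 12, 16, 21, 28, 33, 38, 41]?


Search for 16:
[0,7] mid=3 arr[3]=21
[0,2] mid=1 arr[1]=12
[2,2] mid=2 arr[2]=16
Total: 3 comparisons


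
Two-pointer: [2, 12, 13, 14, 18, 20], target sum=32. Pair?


Two pointers: lo=0, hi=5
Found pair: (12, 20) summing to 32


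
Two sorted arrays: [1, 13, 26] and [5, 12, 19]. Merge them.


Compare heads, take smaller each step.
Merged: [1, 5, 12, 13, 19, 26]


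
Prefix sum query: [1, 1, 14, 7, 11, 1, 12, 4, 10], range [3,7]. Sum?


Prefix sums: [0, 1, 2, 16, 23, 34, 35, 47, 51, 61]
Sum[3..7] = prefix[8] - prefix[3] = 51 - 16 = 35


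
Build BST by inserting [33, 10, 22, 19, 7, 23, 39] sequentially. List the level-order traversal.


Root = 33; build tree by BST insertion.
Level-Order traversal: [33, 10, 39, 7, 22, 19, 23]


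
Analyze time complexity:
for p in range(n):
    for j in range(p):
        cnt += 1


Per nesting level: O(n) * O(n) [triangular over p] = O(n^2)
Complexity: O(n^2)


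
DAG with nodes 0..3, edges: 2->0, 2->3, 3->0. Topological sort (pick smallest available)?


Kahn's algorithm, process smallest node first
Order: [1, 2, 3, 0]


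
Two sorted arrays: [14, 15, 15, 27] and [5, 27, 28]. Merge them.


Compare heads, take smaller each step.
Merged: [5, 14, 15, 15, 27, 27, 28]


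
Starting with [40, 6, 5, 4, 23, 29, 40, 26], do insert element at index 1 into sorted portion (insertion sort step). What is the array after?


After one pass: [6, 40, 5, 4, 23, 29, 40, 26]


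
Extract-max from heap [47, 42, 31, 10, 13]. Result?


Max = 47
Replace root with last, heapify down
Resulting heap: [42, 13, 31, 10]


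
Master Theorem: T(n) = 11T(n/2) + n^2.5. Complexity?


a=11, b=2, c=2.5. log_2(11)=3.459 > c=2.5. Case 1: O(n^log_b(a)) = O(n^3.459)
Complexity: O(n^3.459)


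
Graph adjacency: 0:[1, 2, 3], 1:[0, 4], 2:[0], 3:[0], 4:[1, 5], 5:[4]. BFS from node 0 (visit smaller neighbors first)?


BFS queue: start with [0]
Visit order: [0, 1, 2, 3, 4, 5]


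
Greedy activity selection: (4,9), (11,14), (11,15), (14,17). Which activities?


Greedy: pick earliest-ending, then skip overlaps.
Selected (3 activities): [(4, 9), (11, 14), (14, 17)]


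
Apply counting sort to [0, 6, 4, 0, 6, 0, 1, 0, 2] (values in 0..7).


Count array: [4, 1, 1, 0, 1, 0, 2, 0]
Reconstruct: [0, 0, 0, 0, 1, 2, 4, 6, 6]


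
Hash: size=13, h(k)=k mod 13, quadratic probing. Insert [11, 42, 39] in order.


Insertions: 11->slot 11; 42->slot 3; 39->slot 0
Table: [39, None, None, 42, None, None, None, None, None, None, None, 11, None]


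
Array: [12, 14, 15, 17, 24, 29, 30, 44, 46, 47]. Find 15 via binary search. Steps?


Search for 15:
[0,9] mid=4 arr[4]=24
[0,3] mid=1 arr[1]=14
[2,3] mid=2 arr[2]=15
Total: 3 comparisons


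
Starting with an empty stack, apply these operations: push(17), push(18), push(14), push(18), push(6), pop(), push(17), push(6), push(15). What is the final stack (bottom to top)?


push(17) -> [17]
push(18) -> [17, 18]
push(14) -> [17, 18, 14]
push(18) -> [17, 18, 14, 18]
push(6) -> [17, 18, 14, 18, 6]
pop() returns 6 -> [17, 18, 14, 18]
push(17) -> [17, 18, 14, 18, 17]
push(6) -> [17, 18, 14, 18, 17, 6]
push(15) -> [17, 18, 14, 18, 17, 6, 15]
Final stack (bottom to top): [17, 18, 14, 18, 17, 6, 15]


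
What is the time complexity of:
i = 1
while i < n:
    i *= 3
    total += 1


Per nesting level: O(log n) = O(log n)
Complexity: O(log n)


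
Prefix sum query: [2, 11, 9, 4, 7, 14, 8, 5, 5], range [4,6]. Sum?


Prefix sums: [0, 2, 13, 22, 26, 33, 47, 55, 60, 65]
Sum[4..6] = prefix[7] - prefix[4] = 55 - 26 = 29


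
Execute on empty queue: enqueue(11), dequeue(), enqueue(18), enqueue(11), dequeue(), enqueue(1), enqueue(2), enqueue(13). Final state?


enqueue(11) -> [11]
dequeue() returns 11 -> []
enqueue(18) -> [18]
enqueue(11) -> [18, 11]
dequeue() returns 18 -> [11]
enqueue(1) -> [11, 1]
enqueue(2) -> [11, 1, 2]
enqueue(13) -> [11, 1, 2, 13]
Final queue (front to back): [11, 1, 2, 13]


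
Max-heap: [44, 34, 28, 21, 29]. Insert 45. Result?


Append 45: [44, 34, 28, 21, 29, 45]
Bubble up: swap idx 5(45) with idx 2(28); swap idx 2(45) with idx 0(44)
Result: [45, 34, 44, 21, 29, 28]


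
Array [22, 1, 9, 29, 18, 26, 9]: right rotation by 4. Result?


Right rotate by 4: [29, 18, 26, 9, 22, 1, 9]


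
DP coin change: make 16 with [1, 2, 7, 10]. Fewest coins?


dp[0]=0; dp[i]=1+min(dp[i-c] for c in coins)
...dp[11]=2, dp[12]=2, dp[13]=3, dp[14]=2, dp[15]=3, dp[16]=3
Minimum coins for 16 = 3


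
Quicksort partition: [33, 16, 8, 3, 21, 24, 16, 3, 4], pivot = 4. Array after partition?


Elements <= 4 go left of pivot.
Result: [3, 3, 4, 33, 21, 24, 16, 16, 8], pivot at index 2


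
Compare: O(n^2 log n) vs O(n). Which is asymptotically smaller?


linear grows slower than n^2 log n
O(n) is asymptotically smaller; O(n^2 log n) grows faster


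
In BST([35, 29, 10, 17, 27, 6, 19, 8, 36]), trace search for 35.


BST root = 35
Search for 35: compare at each node
Path: [35]


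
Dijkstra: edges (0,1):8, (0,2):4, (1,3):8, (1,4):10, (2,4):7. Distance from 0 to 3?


Dijkstra from 0:
Distances: {0: 0, 1: 8, 2: 4, 3: 16, 4: 11}
Shortest distance to 3 = 16, path = [0, 1, 3]


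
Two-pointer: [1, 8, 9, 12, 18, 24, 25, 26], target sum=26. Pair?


Two pointers: lo=0, hi=7
Found pair: (1, 25) summing to 26


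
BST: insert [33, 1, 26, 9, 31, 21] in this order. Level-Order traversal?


Root = 33; build tree by BST insertion.
Level-Order traversal: [33, 1, 26, 9, 31, 21]


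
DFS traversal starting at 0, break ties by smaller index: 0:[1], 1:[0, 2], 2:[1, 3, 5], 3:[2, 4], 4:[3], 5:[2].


DFS stack-based: start with [0]
Visit order: [0, 1, 2, 3, 4, 5]


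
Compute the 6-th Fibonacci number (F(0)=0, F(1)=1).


F(n)=F(n-1)+F(n-2)
...F(4)=3, F(5)=5, F(6)=8


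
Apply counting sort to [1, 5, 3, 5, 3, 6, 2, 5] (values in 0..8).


Count array: [0, 1, 1, 2, 0, 3, 1, 0, 0]
Reconstruct: [1, 2, 3, 3, 5, 5, 5, 6]


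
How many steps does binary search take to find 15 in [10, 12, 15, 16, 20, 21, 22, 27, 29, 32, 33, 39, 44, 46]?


Search for 15:
[0,13] mid=6 arr[6]=22
[0,5] mid=2 arr[2]=15
Total: 2 comparisons


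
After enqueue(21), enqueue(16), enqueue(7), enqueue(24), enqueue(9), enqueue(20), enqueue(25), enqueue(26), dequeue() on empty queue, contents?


enqueue(21) -> [21]
enqueue(16) -> [21, 16]
enqueue(7) -> [21, 16, 7]
enqueue(24) -> [21, 16, 7, 24]
enqueue(9) -> [21, 16, 7, 24, 9]
enqueue(20) -> [21, 16, 7, 24, 9, 20]
enqueue(25) -> [21, 16, 7, 24, 9, 20, 25]
enqueue(26) -> [21, 16, 7, 24, 9, 20, 25, 26]
dequeue() returns 21 -> [16, 7, 24, 9, 20, 25, 26]
Final queue (front to back): [16, 7, 24, 9, 20, 25, 26]


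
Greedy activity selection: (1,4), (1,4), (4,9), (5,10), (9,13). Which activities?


Greedy: pick earliest-ending, then skip overlaps.
Selected (3 activities): [(1, 4), (4, 9), (9, 13)]


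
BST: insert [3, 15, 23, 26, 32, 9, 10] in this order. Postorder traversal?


Root = 3; build tree by BST insertion.
Postorder traversal: [10, 9, 32, 26, 23, 15, 3]


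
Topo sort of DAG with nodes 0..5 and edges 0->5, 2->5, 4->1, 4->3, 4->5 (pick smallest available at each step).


Kahn's algorithm, process smallest node first
Order: [0, 2, 4, 1, 3, 5]


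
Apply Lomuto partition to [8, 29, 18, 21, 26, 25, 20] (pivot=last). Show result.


Elements <= 20 go left of pivot.
Result: [8, 18, 20, 21, 26, 25, 29], pivot at index 2


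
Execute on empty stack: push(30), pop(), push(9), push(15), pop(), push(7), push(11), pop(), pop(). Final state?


push(30) -> [30]
pop() returns 30 -> []
push(9) -> [9]
push(15) -> [9, 15]
pop() returns 15 -> [9]
push(7) -> [9, 7]
push(11) -> [9, 7, 11]
pop() returns 11 -> [9, 7]
pop() returns 7 -> [9]
Final stack (bottom to top): [9]


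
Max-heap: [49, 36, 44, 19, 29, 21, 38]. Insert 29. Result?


Append 29: [49, 36, 44, 19, 29, 21, 38, 29]
Bubble up: swap idx 7(29) with idx 3(19)
Result: [49, 36, 44, 29, 29, 21, 38, 19]


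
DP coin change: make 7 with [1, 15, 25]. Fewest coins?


dp[0]=0; dp[i]=1+min(dp[i-c] for c in coins)
...dp[2]=2, dp[3]=3, dp[4]=4, dp[5]=5, dp[6]=6, dp[7]=7
Minimum coins for 7 = 7


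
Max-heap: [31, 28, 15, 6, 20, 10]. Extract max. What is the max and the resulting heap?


Max = 31
Replace root with last, heapify down
Resulting heap: [28, 20, 15, 6, 10]


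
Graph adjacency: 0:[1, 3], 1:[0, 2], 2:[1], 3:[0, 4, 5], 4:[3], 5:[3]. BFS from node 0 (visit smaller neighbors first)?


BFS queue: start with [0]
Visit order: [0, 1, 3, 2, 4, 5]


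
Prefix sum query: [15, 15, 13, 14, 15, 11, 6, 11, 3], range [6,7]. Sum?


Prefix sums: [0, 15, 30, 43, 57, 72, 83, 89, 100, 103]
Sum[6..7] = prefix[8] - prefix[6] = 100 - 83 = 17


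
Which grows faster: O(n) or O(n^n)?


linear grows slower than n^n
O(n) is asymptotically smaller; O(n^n) grows faster


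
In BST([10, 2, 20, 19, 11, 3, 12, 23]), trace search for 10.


BST root = 10
Search for 10: compare at each node
Path: [10]


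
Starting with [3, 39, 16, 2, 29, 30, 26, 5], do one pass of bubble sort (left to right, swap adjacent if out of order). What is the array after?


After one pass: [3, 16, 2, 29, 30, 26, 5, 39]


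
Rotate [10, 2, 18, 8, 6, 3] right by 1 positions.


Right rotate by 1: [3, 10, 2, 18, 8, 6]


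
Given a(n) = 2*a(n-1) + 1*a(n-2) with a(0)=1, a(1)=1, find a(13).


Build bottom-up:
...a(11)=8119, a(12)=19601, a(13)=2*19601+1*8119=47321


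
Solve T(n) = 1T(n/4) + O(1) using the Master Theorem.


a=1, b=4, c=0. log_4(1)=0 = c=0. Case 2: O(n^c log n) = O(log n)
Complexity: O(log n)


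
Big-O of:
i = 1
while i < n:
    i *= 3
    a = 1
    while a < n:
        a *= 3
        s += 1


Per nesting level: O(log n) * O(log n) = O((log n)^2)
Complexity: O((log n)^2)


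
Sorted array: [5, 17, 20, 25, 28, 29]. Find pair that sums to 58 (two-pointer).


Two pointers: lo=0, hi=5
No pair sums to 58


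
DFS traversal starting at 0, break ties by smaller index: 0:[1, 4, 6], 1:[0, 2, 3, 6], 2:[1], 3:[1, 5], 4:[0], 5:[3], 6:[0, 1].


DFS stack-based: start with [0]
Visit order: [0, 1, 2, 3, 5, 6, 4]


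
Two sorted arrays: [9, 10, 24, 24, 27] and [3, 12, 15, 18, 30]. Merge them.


Compare heads, take smaller each step.
Merged: [3, 9, 10, 12, 15, 18, 24, 24, 27, 30]


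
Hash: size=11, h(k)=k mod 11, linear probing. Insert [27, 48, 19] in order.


Insertions: 27->slot 5; 48->slot 4; 19->slot 8
Table: [None, None, None, None, 48, 27, None, None, 19, None, None]


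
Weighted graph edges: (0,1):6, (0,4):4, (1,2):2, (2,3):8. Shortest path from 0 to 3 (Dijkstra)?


Dijkstra from 0:
Distances: {0: 0, 1: 6, 2: 8, 3: 16, 4: 4}
Shortest distance to 3 = 16, path = [0, 1, 2, 3]


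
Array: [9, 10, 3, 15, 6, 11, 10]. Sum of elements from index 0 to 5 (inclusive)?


Prefix sums: [0, 9, 19, 22, 37, 43, 54, 64]
Sum[0..5] = prefix[6] - prefix[0] = 54 - 0 = 54


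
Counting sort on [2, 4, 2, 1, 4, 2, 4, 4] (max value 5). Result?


Count array: [0, 1, 3, 0, 4, 0]
Reconstruct: [1, 2, 2, 2, 4, 4, 4, 4]


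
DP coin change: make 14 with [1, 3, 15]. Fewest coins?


dp[0]=0; dp[i]=1+min(dp[i-c] for c in coins)
...dp[9]=3, dp[10]=4, dp[11]=5, dp[12]=4, dp[13]=5, dp[14]=6
Minimum coins for 14 = 6


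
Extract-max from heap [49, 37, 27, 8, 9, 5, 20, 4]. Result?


Max = 49
Replace root with last, heapify down
Resulting heap: [37, 9, 27, 8, 4, 5, 20]


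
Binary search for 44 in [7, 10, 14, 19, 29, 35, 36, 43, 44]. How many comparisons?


Search for 44:
[0,8] mid=4 arr[4]=29
[5,8] mid=6 arr[6]=36
[7,8] mid=7 arr[7]=43
[8,8] mid=8 arr[8]=44
Total: 4 comparisons


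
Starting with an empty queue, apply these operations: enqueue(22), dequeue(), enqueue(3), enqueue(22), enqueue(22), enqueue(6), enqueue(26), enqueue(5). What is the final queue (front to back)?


enqueue(22) -> [22]
dequeue() returns 22 -> []
enqueue(3) -> [3]
enqueue(22) -> [3, 22]
enqueue(22) -> [3, 22, 22]
enqueue(6) -> [3, 22, 22, 6]
enqueue(26) -> [3, 22, 22, 6, 26]
enqueue(5) -> [3, 22, 22, 6, 26, 5]
Final queue (front to back): [3, 22, 22, 6, 26, 5]


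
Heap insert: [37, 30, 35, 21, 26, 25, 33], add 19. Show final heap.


Append 19: [37, 30, 35, 21, 26, 25, 33, 19]
Bubble up: no swaps needed
Result: [37, 30, 35, 21, 26, 25, 33, 19]


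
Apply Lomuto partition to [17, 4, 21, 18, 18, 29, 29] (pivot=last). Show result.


Elements <= 29 go left of pivot.
Result: [17, 4, 21, 18, 18, 29, 29], pivot at index 6


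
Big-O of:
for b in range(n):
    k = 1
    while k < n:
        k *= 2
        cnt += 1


Per nesting level: O(n) * O(log n) = O(n log n)
Complexity: O(n log n)


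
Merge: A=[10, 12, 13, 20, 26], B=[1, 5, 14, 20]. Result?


Compare heads, take smaller each step.
Merged: [1, 5, 10, 12, 13, 14, 20, 20, 26]


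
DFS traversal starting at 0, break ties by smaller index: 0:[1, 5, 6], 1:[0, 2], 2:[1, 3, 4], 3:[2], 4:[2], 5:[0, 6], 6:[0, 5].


DFS stack-based: start with [0]
Visit order: [0, 1, 2, 3, 4, 5, 6]


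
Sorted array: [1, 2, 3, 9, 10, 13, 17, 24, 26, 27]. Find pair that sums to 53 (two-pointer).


Two pointers: lo=0, hi=9
Found pair: (26, 27) summing to 53


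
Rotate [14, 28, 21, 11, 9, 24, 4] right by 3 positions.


Right rotate by 3: [9, 24, 4, 14, 28, 21, 11]


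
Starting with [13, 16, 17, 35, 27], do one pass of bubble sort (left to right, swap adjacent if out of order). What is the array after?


After one pass: [13, 16, 17, 27, 35]


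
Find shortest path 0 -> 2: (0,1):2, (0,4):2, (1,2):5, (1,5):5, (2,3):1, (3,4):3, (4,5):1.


Dijkstra from 0:
Distances: {0: 0, 1: 2, 2: 6, 3: 5, 4: 2, 5: 3}
Shortest distance to 2 = 6, path = [0, 4, 3, 2]


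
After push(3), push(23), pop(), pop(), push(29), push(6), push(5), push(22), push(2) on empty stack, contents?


push(3) -> [3]
push(23) -> [3, 23]
pop() returns 23 -> [3]
pop() returns 3 -> []
push(29) -> [29]
push(6) -> [29, 6]
push(5) -> [29, 6, 5]
push(22) -> [29, 6, 5, 22]
push(2) -> [29, 6, 5, 22, 2]
Final stack (bottom to top): [29, 6, 5, 22, 2]


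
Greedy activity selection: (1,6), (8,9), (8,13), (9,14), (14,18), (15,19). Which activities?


Greedy: pick earliest-ending, then skip overlaps.
Selected (4 activities): [(1, 6), (8, 9), (9, 14), (14, 18)]


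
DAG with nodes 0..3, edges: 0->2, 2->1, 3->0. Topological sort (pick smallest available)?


Kahn's algorithm, process smallest node first
Order: [3, 0, 2, 1]


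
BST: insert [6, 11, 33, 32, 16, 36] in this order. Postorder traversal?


Root = 6; build tree by BST insertion.
Postorder traversal: [16, 32, 36, 33, 11, 6]


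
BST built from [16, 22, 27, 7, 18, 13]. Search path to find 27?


BST root = 16
Search for 27: compare at each node
Path: [16, 22, 27]


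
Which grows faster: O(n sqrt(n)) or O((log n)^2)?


polylogarithmic grows slower than n^1.5
O((log n)^2) is asymptotically smaller; O(n sqrt(n)) grows faster


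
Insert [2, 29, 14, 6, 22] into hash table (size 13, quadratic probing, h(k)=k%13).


Insertions: 2->slot 2; 29->slot 3; 14->slot 1; 6->slot 6; 22->slot 9
Table: [None, 14, 2, 29, None, None, 6, None, None, 22, None, None, None]


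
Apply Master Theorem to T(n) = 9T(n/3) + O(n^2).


a=9, b=3, c=2. log_3(9)=2 = c=2. Case 2: O(n^c log n) = O(n^2 log n)
Complexity: O(n^2 log n)


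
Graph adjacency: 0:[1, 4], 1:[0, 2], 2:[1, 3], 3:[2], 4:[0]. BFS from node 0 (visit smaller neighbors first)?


BFS queue: start with [0]
Visit order: [0, 1, 4, 2, 3]


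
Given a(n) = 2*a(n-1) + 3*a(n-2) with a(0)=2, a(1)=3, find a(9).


Build bottom-up:
...a(7)=2733, a(8)=8202, a(9)=2*8202+3*2733=24603


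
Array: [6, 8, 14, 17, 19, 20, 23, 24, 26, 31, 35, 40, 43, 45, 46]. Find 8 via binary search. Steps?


Search for 8:
[0,14] mid=7 arr[7]=24
[0,6] mid=3 arr[3]=17
[0,2] mid=1 arr[1]=8
Total: 3 comparisons


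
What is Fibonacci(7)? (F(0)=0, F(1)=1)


F(n)=F(n-1)+F(n-2)
...F(5)=5, F(6)=8, F(7)=13


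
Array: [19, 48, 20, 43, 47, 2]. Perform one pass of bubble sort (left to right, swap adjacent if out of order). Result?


After one pass: [19, 20, 43, 47, 2, 48]


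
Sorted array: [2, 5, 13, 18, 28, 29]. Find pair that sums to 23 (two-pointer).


Two pointers: lo=0, hi=5
Found pair: (5, 18) summing to 23


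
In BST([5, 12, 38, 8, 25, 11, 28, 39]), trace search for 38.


BST root = 5
Search for 38: compare at each node
Path: [5, 12, 38]


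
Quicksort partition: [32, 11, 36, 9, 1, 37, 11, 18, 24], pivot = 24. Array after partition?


Elements <= 24 go left of pivot.
Result: [11, 9, 1, 11, 18, 24, 32, 36, 37], pivot at index 5


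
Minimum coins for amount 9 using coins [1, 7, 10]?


dp[0]=0; dp[i]=1+min(dp[i-c] for c in coins)
...dp[4]=4, dp[5]=5, dp[6]=6, dp[7]=1, dp[8]=2, dp[9]=3
Minimum coins for 9 = 3


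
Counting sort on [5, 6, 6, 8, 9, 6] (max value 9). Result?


Count array: [0, 0, 0, 0, 0, 1, 3, 0, 1, 1]
Reconstruct: [5, 6, 6, 6, 8, 9]


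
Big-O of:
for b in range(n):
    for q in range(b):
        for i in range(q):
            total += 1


Per nesting level: O(n) * O(n) [triangular over b] * O(n) [triangular over q] = O(n^3)
Complexity: O(n^3)


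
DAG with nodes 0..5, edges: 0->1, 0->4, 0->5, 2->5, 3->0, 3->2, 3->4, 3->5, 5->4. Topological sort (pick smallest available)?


Kahn's algorithm, process smallest node first
Order: [3, 0, 1, 2, 5, 4]


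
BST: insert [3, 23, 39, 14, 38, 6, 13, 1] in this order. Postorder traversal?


Root = 3; build tree by BST insertion.
Postorder traversal: [1, 13, 6, 14, 38, 39, 23, 3]


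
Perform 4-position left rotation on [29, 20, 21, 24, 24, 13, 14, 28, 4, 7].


Left rotate by 4: [24, 13, 14, 28, 4, 7, 29, 20, 21, 24]


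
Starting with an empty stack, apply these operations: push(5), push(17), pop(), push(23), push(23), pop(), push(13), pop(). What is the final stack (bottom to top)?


push(5) -> [5]
push(17) -> [5, 17]
pop() returns 17 -> [5]
push(23) -> [5, 23]
push(23) -> [5, 23, 23]
pop() returns 23 -> [5, 23]
push(13) -> [5, 23, 13]
pop() returns 13 -> [5, 23]
Final stack (bottom to top): [5, 23]


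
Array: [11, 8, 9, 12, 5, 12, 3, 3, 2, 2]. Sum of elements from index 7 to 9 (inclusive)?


Prefix sums: [0, 11, 19, 28, 40, 45, 57, 60, 63, 65, 67]
Sum[7..9] = prefix[10] - prefix[7] = 67 - 60 = 7


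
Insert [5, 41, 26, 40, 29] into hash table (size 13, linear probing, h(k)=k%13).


Insertions: 5->slot 5; 41->slot 2; 26->slot 0; 40->slot 1; 29->slot 3
Table: [26, 40, 41, 29, None, 5, None, None, None, None, None, None, None]


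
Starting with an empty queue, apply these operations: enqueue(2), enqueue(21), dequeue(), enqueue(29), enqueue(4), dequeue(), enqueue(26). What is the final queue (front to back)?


enqueue(2) -> [2]
enqueue(21) -> [2, 21]
dequeue() returns 2 -> [21]
enqueue(29) -> [21, 29]
enqueue(4) -> [21, 29, 4]
dequeue() returns 21 -> [29, 4]
enqueue(26) -> [29, 4, 26]
Final queue (front to back): [29, 4, 26]


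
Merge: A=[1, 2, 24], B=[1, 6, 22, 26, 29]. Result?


Compare heads, take smaller each step.
Merged: [1, 1, 2, 6, 22, 24, 26, 29]


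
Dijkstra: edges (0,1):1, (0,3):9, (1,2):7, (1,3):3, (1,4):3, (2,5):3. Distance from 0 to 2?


Dijkstra from 0:
Distances: {0: 0, 1: 1, 2: 8, 3: 4, 4: 4, 5: 11}
Shortest distance to 2 = 8, path = [0, 1, 2]


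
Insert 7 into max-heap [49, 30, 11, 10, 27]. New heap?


Append 7: [49, 30, 11, 10, 27, 7]
Bubble up: no swaps needed
Result: [49, 30, 11, 10, 27, 7]


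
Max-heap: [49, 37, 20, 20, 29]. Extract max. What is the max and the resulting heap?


Max = 49
Replace root with last, heapify down
Resulting heap: [37, 29, 20, 20]
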